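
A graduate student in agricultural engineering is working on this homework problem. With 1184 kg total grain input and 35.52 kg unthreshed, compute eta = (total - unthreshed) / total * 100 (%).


eta = (total - unthreshed) / total * 100
    = (1184 - 35.52) / 1184 * 100
    = 1148.48 / 1184 * 100
    = 97%


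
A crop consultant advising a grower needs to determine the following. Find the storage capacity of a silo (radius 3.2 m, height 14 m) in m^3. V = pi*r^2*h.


V = pi * r^2 * h
  = pi * 3.2^2 * 14
  = pi * 10.24 * 14
  = 450.38 m^3


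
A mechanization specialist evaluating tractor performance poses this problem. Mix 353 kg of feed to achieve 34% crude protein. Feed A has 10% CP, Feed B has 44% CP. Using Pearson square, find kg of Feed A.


parts_A = CP_b - target = 44 - 34 = 10
parts_B = target - CP_a = 34 - 10 = 24
total_parts = 10 + 24 = 34
Feed A = 353 * 10 / 34 = 103.82 kg
Feed B = 353 * 24 / 34 = 249.18 kg

103.82 kg


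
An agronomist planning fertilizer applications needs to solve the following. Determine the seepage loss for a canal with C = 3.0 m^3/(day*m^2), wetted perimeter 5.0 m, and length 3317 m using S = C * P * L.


S = C * P * L
  = 3.0 * 5.0 * 3317
  = 49755 m^3/day


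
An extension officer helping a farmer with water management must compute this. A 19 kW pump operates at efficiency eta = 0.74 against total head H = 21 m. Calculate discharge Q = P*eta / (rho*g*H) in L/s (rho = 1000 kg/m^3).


Q = (P * 1000 * eta) / (rho * g * H)
  = (19 * 1000 * 0.74) / (1000 * 9.81 * 21)
  = 14060 / 206010
  = 0.06825 m^3/s = 68.25 L/s


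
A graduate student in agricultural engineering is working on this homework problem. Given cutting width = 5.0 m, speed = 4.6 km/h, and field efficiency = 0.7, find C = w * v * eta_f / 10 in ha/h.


C = w * v * eta_f / 10
  = 5.0 * 4.6 * 0.7 / 10
  = 16.10 / 10
  = 1.61 ha/h


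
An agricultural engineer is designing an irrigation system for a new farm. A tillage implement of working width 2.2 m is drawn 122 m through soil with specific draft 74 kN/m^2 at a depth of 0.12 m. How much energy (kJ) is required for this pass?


E = k * d * w * L
  = 74 * 0.12 * 2.2 * 122
  = 2383.39 kJ


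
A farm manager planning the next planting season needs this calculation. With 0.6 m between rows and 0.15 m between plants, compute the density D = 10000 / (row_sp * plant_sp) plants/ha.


D = 10000 / (row_sp * plant_sp)
  = 10000 / (0.6 * 0.15)
  = 10000 / 0.0900
  = 111111.11 plants/ha


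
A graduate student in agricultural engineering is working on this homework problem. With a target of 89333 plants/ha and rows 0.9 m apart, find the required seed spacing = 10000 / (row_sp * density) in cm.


spacing = 10000 / (row_sp * density)
        = 10000 / (0.9 * 89333)
        = 10000 / 80399.70
        = 0.12438 m = 12.44 cm


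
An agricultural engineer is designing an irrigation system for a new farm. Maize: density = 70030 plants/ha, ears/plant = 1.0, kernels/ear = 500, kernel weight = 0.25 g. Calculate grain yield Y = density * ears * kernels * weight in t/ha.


Y = density * ears * kernels * kw
  = 70030 * 1.0 * 500 * 0.25 g/ha
  = 8753750 g/ha
  = 8753.75 kg/ha = 8.75 t/ha


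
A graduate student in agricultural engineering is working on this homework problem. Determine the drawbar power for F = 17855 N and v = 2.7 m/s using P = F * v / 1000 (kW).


P = F * v / 1000
  = 17855 * 2.7 / 1000
  = 48208.50 / 1000
  = 48.21 kW


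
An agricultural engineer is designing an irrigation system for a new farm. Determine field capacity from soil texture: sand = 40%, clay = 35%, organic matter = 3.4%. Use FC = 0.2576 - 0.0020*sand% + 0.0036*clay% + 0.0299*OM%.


FC = 0.2576 - 0.0020*40 + 0.0036*35 + 0.0299*3.4
   = 0.2576 - 0.0800 + 0.1260 + 0.1017
   = 0.4053


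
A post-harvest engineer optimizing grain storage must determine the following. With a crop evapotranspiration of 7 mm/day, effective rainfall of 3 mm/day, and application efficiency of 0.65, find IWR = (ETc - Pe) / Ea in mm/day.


IWR = (ETc - Pe) / Ea
    = (7 - 3) / 0.65
    = 4 / 0.65
    = 6.15 mm/day


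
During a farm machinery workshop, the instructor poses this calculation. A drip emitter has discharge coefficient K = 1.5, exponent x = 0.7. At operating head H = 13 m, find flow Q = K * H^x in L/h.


Q = K * H^x
  = 1.5 * 13^0.7
  = 1.5 * 6.0223
  = 9.03 L/h


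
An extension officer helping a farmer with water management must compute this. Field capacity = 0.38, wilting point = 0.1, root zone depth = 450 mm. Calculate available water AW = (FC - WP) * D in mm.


AW = (FC - WP) * D
   = (0.38 - 0.1) * 450
   = 0.28 * 450
   = 126 mm


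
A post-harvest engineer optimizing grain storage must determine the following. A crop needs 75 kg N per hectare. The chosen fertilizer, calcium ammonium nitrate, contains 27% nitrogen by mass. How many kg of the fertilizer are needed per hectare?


Rate = N_required / (N_content / 100)
     = 75 / (27 / 100)
     = 75 / 0.27
     = 277.78 kg/ha


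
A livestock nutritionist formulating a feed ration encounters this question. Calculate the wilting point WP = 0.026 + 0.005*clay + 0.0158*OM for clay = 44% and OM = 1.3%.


WP = 0.026 + 0.005*44 + 0.0158*1.3
   = 0.026 + 0.2200 + 0.0205
   = 0.2665


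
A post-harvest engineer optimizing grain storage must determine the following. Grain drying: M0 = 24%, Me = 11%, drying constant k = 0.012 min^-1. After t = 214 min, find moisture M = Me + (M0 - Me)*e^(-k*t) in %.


M = Me + (M0 - Me) * e^(-k*t)
  = 11 + (24 - 11) * e^(-0.012*214)
  = 11 + 13 * e^(-2.568)
  = 11 + 13 * 0.07669
  = 11 + 0.9970
  = 12.00%


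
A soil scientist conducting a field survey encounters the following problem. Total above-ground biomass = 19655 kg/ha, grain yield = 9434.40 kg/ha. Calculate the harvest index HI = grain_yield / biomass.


HI = grain_yield / biomass
   = 9434.40 / 19655
   = 0.48


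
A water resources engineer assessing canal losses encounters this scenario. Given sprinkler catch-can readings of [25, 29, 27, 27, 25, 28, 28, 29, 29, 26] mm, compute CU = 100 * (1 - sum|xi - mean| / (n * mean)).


xbar = 273 / 10 = 27.300
sum|xi - xbar| = 13
CU = 100 * (1 - 13 / (10 * 27.300))
   = 100 * (1 - 0.0476)
   = 95.24%


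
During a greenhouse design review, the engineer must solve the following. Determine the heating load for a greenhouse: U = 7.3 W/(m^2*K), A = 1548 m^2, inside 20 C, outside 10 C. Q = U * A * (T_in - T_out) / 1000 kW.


dT = 20 - (10) = 10 K
Q = U * A * dT
  = 7.3 * 1548 * 10
  = 113004 W = 113.00 kW


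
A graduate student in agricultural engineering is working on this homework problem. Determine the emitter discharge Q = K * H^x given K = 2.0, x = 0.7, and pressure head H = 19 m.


Q = K * H^x
  = 2.0 * 19^0.7
  = 2.0 * 7.8547
  = 15.71 L/h


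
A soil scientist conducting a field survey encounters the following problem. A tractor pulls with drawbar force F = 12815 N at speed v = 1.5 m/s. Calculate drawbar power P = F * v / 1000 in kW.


P = F * v / 1000
  = 12815 * 1.5 / 1000
  = 19222.50 / 1000
  = 19.22 kW


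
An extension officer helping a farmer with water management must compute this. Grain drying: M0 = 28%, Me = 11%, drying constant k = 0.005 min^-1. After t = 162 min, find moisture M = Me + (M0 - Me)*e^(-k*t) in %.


M = Me + (M0 - Me) * e^(-k*t)
  = 11 + (28 - 11) * e^(-0.005*162)
  = 11 + 17 * e^(-0.810)
  = 11 + 17 * 0.44486
  = 11 + 7.5626
  = 18.56%


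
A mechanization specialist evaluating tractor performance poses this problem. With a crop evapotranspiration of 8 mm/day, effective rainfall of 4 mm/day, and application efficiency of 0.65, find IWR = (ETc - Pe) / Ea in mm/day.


IWR = (ETc - Pe) / Ea
    = (8 - 4) / 0.65
    = 4 / 0.65
    = 6.15 mm/day


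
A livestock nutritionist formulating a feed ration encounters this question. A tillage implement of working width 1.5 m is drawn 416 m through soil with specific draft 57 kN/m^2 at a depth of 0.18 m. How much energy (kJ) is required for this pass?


E = k * d * w * L
  = 57 * 0.18 * 1.5 * 416
  = 6402.24 kJ


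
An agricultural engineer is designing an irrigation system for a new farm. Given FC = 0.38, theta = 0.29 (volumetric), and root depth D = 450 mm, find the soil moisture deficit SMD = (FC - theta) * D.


SMD = (FC - theta) * D
    = (0.38 - 0.29) * 450
    = 0.090 * 450
    = 40.50 mm


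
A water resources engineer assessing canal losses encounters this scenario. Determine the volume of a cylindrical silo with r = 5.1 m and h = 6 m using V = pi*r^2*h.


V = pi * r^2 * h
  = pi * 5.1^2 * 6
  = pi * 26.01 * 6
  = 490.28 m^3


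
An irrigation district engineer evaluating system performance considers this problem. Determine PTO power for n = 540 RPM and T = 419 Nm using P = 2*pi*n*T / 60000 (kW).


P = 2*pi*n*T / 60000
  = 2*pi * 540 * 419 / 60000
  = 1421633.51 / 60000
  = 23.69 kW


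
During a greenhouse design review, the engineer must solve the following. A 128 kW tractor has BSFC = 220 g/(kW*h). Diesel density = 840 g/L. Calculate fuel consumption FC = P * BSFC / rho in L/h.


FC = P * BSFC / rho_fuel
   = 128 * 220 / 840
   = 28160 / 840
   = 33.52 L/h


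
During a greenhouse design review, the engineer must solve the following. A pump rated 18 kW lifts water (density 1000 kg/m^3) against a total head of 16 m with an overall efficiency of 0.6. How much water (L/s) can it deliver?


Q = (P * 1000 * eta) / (rho * g * H)
  = (18 * 1000 * 0.6) / (1000 * 9.81 * 16)
  = 10800 / 156960
  = 0.06881 m^3/s = 68.81 L/s


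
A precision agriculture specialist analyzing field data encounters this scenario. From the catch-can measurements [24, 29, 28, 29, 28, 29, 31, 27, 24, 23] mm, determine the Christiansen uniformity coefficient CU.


xbar = 272 / 10 = 27.200
sum|xi - xbar| = 21.600
CU = 100 * (1 - 21.600 / (10 * 27.200))
   = 100 * (1 - 0.0794)
   = 92.06%


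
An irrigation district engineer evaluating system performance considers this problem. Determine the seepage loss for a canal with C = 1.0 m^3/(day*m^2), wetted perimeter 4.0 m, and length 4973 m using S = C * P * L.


S = C * P * L
  = 1.0 * 4.0 * 4973
  = 19892 m^3/day


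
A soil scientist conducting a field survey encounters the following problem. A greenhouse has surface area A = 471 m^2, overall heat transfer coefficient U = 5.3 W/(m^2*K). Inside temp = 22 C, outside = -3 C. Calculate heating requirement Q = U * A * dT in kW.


dT = 22 - (-3) = 25 K
Q = U * A * dT
  = 5.3 * 471 * 25
  = 62407.50 W = 62.41 kW


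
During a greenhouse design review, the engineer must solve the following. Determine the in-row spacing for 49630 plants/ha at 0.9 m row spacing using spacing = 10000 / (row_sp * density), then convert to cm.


spacing = 10000 / (row_sp * density)
        = 10000 / (0.9 * 49630)
        = 10000 / 44667
        = 0.22388 m = 22.39 cm


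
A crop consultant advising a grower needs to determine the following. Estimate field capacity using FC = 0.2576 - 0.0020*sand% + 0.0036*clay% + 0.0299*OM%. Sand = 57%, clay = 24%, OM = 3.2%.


FC = 0.2576 - 0.0020*57 + 0.0036*24 + 0.0299*3.2
   = 0.2576 - 0.1140 + 0.0864 + 0.0957
   = 0.3257


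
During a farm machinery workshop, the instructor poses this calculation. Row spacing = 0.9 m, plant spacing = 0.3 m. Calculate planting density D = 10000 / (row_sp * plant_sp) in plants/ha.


D = 10000 / (row_sp * plant_sp)
  = 10000 / (0.9 * 0.3)
  = 10000 / 0.2700
  = 37037.04 plants/ha


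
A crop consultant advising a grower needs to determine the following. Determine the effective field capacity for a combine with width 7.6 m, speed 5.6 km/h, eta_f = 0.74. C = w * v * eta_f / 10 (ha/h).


C = w * v * eta_f / 10
  = 7.6 * 5.6 * 0.74 / 10
  = 31.49 / 10
  = 3.15 ha/h


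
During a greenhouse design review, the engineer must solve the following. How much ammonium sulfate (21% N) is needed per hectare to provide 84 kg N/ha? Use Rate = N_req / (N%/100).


Rate = N_required / (N_content / 100)
     = 84 / (21 / 100)
     = 84 / 0.21
     = 400 kg/ha


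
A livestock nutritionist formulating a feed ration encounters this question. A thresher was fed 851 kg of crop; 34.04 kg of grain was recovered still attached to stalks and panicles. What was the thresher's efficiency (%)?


eta = (total - unthreshed) / total * 100
    = (851 - 34.04) / 851 * 100
    = 816.96 / 851 * 100
    = 96%


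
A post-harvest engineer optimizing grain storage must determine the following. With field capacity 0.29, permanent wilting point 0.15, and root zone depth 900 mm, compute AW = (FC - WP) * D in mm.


AW = (FC - WP) * D
   = (0.29 - 0.15) * 900
   = 0.14 * 900
   = 126 mm


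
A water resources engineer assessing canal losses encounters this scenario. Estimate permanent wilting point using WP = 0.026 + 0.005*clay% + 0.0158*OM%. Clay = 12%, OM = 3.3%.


WP = 0.026 + 0.005*12 + 0.0158*3.3
   = 0.026 + 0.0600 + 0.0521
   = 0.1381


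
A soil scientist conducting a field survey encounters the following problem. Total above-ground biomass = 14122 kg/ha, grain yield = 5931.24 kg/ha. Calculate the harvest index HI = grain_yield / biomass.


HI = grain_yield / biomass
   = 5931.24 / 14122
   = 0.42


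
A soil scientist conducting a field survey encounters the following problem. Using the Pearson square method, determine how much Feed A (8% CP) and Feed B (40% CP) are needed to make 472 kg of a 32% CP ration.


parts_A = CP_b - target = 40 - 32 = 8
parts_B = target - CP_a = 32 - 8 = 24
total_parts = 8 + 24 = 32
Feed A = 472 * 8 / 32 = 118 kg
Feed B = 472 * 24 / 32 = 354 kg

118 kg


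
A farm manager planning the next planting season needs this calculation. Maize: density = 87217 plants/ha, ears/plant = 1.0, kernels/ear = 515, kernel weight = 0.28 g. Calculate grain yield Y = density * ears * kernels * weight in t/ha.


Y = density * ears * kernels * kw
  = 87217 * 1.0 * 515 * 0.28 g/ha
  = 12576691.40 g/ha
  = 12576.69 kg/ha = 12.58 t/ha


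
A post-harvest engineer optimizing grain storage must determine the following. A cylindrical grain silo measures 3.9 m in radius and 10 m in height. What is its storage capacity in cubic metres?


V = pi * r^2 * h
  = pi * 3.9^2 * 10
  = pi * 15.21 * 10
  = 477.84 m^3


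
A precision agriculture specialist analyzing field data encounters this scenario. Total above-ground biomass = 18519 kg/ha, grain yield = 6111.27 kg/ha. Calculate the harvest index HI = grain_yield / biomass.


HI = grain_yield / biomass
   = 6111.27 / 18519
   = 0.33


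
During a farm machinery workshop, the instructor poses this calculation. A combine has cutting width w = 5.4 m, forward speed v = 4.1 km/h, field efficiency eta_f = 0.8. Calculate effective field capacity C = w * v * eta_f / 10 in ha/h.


C = w * v * eta_f / 10
  = 5.4 * 4.1 * 0.8 / 10
  = 17.71 / 10
  = 1.77 ha/h


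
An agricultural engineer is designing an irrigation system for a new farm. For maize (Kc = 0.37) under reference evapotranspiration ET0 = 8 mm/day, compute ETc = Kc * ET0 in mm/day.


ETc = Kc * ET0
    = 0.37 * 8
    = 2.96 mm/day


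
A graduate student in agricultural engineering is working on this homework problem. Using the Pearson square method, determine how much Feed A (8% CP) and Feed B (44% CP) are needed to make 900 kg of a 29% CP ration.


parts_A = CP_b - target = 44 - 29 = 15
parts_B = target - CP_a = 29 - 8 = 21
total_parts = 15 + 21 = 36
Feed A = 900 * 15 / 36 = 375 kg
Feed B = 900 * 21 / 36 = 525 kg

375 kg


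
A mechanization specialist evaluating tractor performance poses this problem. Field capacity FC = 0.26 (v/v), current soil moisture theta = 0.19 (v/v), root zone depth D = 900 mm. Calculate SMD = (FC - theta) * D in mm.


SMD = (FC - theta) * D
    = (0.26 - 0.19) * 900
    = 0.070 * 900
    = 63 mm


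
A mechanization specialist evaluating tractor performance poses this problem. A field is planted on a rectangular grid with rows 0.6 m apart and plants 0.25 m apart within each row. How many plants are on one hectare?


D = 10000 / (row_sp * plant_sp)
  = 10000 / (0.6 * 0.25)
  = 10000 / 0.1500
  = 66666.67 plants/ha


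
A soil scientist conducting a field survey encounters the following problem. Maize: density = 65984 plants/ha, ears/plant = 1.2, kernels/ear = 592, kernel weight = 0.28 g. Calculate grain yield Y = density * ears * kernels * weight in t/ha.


Y = density * ears * kernels * kw
  = 65984 * 1.2 * 592 * 0.28 g/ha
  = 13125009.41 g/ha
  = 13125.01 kg/ha = 13.13 t/ha


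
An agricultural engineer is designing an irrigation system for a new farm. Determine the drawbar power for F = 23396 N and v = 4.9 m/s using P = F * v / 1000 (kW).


P = F * v / 1000
  = 23396 * 4.9 / 1000
  = 114640.40 / 1000
  = 114.64 kW


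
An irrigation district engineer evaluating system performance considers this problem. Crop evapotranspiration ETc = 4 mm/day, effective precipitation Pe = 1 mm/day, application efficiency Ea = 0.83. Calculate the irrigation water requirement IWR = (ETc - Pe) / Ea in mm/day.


IWR = (ETc - Pe) / Ea
    = (4 - 1) / 0.83
    = 3 / 0.83
    = 3.61 mm/day


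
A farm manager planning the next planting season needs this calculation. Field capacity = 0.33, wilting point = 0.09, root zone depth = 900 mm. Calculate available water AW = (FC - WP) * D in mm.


AW = (FC - WP) * D
   = (0.33 - 0.09) * 900
   = 0.24 * 900
   = 216 mm


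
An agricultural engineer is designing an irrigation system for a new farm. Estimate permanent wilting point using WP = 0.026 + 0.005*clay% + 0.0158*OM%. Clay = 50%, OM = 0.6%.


WP = 0.026 + 0.005*50 + 0.0158*0.6
   = 0.026 + 0.2500 + 0.0095
   = 0.2855


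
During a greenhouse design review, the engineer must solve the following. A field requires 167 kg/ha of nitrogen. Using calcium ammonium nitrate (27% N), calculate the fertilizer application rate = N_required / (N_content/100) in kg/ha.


Rate = N_required / (N_content / 100)
     = 167 / (27 / 100)
     = 167 / 0.27
     = 618.52 kg/ha


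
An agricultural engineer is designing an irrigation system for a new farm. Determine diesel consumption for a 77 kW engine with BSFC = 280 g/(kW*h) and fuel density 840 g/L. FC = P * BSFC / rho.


FC = P * BSFC / rho_fuel
   = 77 * 280 / 840
   = 21560 / 840
   = 25.67 L/h


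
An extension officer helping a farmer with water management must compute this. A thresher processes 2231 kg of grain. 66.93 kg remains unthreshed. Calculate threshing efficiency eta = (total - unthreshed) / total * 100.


eta = (total - unthreshed) / total * 100
    = (2231 - 66.93) / 2231 * 100
    = 2164.07 / 2231 * 100
    = 97%


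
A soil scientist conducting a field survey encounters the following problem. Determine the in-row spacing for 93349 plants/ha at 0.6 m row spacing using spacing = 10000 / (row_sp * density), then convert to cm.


spacing = 10000 / (row_sp * density)
        = 10000 / (0.6 * 93349)
        = 10000 / 56009.40
        = 0.17854 m = 17.85 cm


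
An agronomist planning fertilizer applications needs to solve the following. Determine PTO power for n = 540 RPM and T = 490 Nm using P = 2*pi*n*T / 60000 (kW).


P = 2*pi*n*T / 60000
  = 2*pi * 540 * 490 / 60000
  = 1662530.83 / 60000
  = 27.71 kW


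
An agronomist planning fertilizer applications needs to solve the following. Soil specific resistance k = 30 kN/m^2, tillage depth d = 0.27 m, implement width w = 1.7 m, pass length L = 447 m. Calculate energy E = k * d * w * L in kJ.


E = k * d * w * L
  = 30 * 0.27 * 1.7 * 447
  = 6155.19 kJ


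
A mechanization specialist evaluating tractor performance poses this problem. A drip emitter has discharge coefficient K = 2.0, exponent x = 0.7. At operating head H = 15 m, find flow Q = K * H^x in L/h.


Q = K * H^x
  = 2.0 * 15^0.7
  = 2.0 * 6.6568
  = 13.31 L/h


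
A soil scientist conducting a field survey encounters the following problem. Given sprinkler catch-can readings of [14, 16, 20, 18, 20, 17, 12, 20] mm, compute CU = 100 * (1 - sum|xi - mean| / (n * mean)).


xbar = 137 / 8 = 17.125
sum|xi - xbar| = 19
CU = 100 * (1 - 19 / (8 * 17.125))
   = 100 * (1 - 0.1387)
   = 86.13%


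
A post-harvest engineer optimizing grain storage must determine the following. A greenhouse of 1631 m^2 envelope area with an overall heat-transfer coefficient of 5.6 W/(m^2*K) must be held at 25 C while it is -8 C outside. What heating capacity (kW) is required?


dT = 25 - (-8) = 33 K
Q = U * A * dT
  = 5.6 * 1631 * 33
  = 301408.80 W = 301.41 kW


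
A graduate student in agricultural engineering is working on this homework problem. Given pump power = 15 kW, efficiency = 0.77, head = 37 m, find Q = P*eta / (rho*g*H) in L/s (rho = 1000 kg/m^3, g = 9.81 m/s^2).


Q = (P * 1000 * eta) / (rho * g * H)
  = (15 * 1000 * 0.77) / (1000 * 9.81 * 37)
  = 11550 / 362970
  = 0.03182 m^3/s = 31.82 L/s


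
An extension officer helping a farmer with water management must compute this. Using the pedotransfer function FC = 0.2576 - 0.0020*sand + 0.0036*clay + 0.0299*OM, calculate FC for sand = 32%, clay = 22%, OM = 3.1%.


FC = 0.2576 - 0.0020*32 + 0.0036*22 + 0.0299*3.1
   = 0.2576 - 0.0640 + 0.0792 + 0.0927
   = 0.3655


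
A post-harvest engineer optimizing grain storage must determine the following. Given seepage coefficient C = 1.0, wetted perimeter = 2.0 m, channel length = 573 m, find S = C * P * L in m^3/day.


S = C * P * L
  = 1.0 * 2.0 * 573
  = 1146 m^3/day


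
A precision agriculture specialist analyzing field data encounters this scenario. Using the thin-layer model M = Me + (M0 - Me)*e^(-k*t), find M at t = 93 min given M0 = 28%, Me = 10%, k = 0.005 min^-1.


M = Me + (M0 - Me) * e^(-k*t)
  = 10 + (28 - 10) * e^(-0.005*93)
  = 10 + 18 * e^(-0.465)
  = 10 + 18 * 0.62814
  = 10 + 11.3064
  = 21.31%


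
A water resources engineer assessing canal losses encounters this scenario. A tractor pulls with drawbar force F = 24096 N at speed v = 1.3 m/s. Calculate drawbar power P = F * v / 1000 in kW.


P = F * v / 1000
  = 24096 * 1.3 / 1000
  = 31324.80 / 1000
  = 31.32 kW


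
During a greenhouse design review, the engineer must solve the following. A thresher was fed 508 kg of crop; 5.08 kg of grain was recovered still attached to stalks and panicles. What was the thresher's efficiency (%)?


eta = (total - unthreshed) / total * 100
    = (508 - 5.08) / 508 * 100
    = 502.92 / 508 * 100
    = 99%


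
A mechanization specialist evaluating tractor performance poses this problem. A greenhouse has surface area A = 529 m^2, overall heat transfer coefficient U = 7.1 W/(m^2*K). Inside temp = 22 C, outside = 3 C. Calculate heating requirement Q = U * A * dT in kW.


dT = 22 - (3) = 19 K
Q = U * A * dT
  = 7.1 * 529 * 19
  = 71362.10 W = 71.36 kW


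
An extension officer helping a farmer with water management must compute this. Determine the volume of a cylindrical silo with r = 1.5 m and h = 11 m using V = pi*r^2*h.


V = pi * r^2 * h
  = pi * 1.5^2 * 11
  = pi * 2.25 * 11
  = 77.75 m^3


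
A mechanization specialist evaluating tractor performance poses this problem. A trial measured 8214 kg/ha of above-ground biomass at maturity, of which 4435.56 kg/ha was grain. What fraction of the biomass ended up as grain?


HI = grain_yield / biomass
   = 4435.56 / 8214
   = 0.54


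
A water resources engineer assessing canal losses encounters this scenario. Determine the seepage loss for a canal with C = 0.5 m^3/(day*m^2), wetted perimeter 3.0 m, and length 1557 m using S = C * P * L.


S = C * P * L
  = 0.5 * 3.0 * 1557
  = 2335.50 m^3/day


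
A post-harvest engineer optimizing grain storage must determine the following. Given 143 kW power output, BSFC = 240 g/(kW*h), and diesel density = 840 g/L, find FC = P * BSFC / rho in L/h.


FC = P * BSFC / rho_fuel
   = 143 * 240 / 840
   = 34320 / 840
   = 40.86 L/h


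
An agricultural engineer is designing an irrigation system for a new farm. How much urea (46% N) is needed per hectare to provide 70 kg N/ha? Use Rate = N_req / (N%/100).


Rate = N_required / (N_content / 100)
     = 70 / (46 / 100)
     = 70 / 0.46
     = 152.17 kg/ha


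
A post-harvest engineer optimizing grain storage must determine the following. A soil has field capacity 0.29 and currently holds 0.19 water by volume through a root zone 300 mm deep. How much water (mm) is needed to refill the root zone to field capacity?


SMD = (FC - theta) * D
    = (0.29 - 0.19) * 300
    = 0.100 * 300
    = 30 mm


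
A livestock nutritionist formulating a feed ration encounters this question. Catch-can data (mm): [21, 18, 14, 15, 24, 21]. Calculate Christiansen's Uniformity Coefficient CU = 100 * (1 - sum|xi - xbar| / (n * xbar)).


xbar = 113 / 6 = 18.833
sum|xi - xbar| = 19
CU = 100 * (1 - 19 / (6 * 18.833))
   = 100 * (1 - 0.1681)
   = 83.19%


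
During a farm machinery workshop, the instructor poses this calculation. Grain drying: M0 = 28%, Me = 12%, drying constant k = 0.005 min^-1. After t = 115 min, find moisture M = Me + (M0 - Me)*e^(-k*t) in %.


M = Me + (M0 - Me) * e^(-k*t)
  = 12 + (28 - 12) * e^(-0.005*115)
  = 12 + 16 * e^(-0.575)
  = 12 + 16 * 0.56270
  = 12 + 9.0033
  = 21.00%


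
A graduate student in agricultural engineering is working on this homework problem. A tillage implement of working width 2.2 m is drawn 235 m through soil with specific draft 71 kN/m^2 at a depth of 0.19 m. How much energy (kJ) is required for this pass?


E = k * d * w * L
  = 71 * 0.19 * 2.2 * 235
  = 6974.33 kJ


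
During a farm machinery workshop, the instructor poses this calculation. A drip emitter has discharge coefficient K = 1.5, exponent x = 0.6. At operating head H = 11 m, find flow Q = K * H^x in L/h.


Q = K * H^x
  = 1.5 * 11^0.6
  = 1.5 * 4.2154
  = 6.32 L/h


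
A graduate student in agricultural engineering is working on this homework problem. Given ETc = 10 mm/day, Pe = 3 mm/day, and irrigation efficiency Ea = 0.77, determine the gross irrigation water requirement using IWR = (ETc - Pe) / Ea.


IWR = (ETc - Pe) / Ea
    = (10 - 3) / 0.77
    = 7 / 0.77
    = 9.09 mm/day


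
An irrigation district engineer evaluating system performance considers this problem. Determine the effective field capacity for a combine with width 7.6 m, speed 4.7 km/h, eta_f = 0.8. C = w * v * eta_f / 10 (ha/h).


C = w * v * eta_f / 10
  = 7.6 * 4.7 * 0.8 / 10
  = 28.58 / 10
  = 2.86 ha/h


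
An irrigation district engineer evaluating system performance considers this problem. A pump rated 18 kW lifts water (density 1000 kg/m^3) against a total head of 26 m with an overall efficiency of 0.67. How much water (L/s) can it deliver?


Q = (P * 1000 * eta) / (rho * g * H)
  = (18 * 1000 * 0.67) / (1000 * 9.81 * 26)
  = 12060 / 255060
  = 0.04728 m^3/s = 47.28 L/s


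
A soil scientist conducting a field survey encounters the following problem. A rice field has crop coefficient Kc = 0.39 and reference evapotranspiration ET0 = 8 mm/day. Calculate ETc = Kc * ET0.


ETc = Kc * ET0
    = 0.39 * 8
    = 3.12 mm/day


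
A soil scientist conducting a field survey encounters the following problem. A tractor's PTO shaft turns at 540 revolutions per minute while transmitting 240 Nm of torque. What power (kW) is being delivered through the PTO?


P = 2*pi*n*T / 60000
  = 2*pi * 540 * 240 / 60000
  = 814300.82 / 60000
  = 13.57 kW


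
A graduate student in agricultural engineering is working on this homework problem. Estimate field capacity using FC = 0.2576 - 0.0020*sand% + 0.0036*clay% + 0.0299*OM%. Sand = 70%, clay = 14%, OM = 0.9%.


FC = 0.2576 - 0.0020*70 + 0.0036*14 + 0.0299*0.9
   = 0.2576 - 0.1400 + 0.0504 + 0.0269
   = 0.1949


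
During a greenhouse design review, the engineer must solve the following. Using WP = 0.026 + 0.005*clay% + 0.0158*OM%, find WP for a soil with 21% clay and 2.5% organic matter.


WP = 0.026 + 0.005*21 + 0.0158*2.5
   = 0.026 + 0.1050 + 0.0395
   = 0.1705


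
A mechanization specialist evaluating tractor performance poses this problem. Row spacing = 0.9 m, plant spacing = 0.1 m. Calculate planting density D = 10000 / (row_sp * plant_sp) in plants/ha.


D = 10000 / (row_sp * plant_sp)
  = 10000 / (0.9 * 0.1)
  = 10000 / 0.0900
  = 111111.11 plants/ha


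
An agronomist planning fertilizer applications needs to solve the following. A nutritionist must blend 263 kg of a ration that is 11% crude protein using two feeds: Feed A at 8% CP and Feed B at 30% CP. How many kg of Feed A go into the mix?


parts_A = CP_b - target = 30 - 11 = 19
parts_B = target - CP_a = 11 - 8 = 3
total_parts = 19 + 3 = 22
Feed A = 263 * 19 / 22 = 227.14 kg
Feed B = 263 * 3 / 22 = 35.86 kg

227.14 kg


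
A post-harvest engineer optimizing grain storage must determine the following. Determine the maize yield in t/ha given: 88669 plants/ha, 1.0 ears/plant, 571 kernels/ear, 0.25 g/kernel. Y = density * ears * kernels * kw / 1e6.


Y = density * ears * kernels * kw
  = 88669 * 1.0 * 571 * 0.25 g/ha
  = 12657499.75 g/ha
  = 12657.50 kg/ha = 12.66 t/ha


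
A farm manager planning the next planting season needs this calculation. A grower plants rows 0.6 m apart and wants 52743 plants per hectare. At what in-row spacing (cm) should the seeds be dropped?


spacing = 10000 / (row_sp * density)
        = 10000 / (0.6 * 52743)
        = 10000 / 31645.80
        = 0.31600 m = 31.60 cm


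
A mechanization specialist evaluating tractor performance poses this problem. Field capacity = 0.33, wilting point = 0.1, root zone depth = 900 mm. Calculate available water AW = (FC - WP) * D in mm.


AW = (FC - WP) * D
   = (0.33 - 0.1) * 900
   = 0.23 * 900
   = 207 mm


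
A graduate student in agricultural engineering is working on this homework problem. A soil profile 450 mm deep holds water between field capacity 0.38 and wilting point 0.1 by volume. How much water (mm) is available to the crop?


AW = (FC - WP) * D
   = (0.38 - 0.1) * 450
   = 0.28 * 450
   = 126 mm


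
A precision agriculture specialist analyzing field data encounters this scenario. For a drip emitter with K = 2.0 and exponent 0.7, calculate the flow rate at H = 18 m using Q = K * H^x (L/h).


Q = K * H^x
  = 2.0 * 18^0.7
  = 2.0 * 7.5629
  = 15.13 L/h


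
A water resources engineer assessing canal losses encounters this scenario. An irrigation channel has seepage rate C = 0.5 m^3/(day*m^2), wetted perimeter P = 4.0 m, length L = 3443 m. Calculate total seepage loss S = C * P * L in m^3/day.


S = C * P * L
  = 0.5 * 4.0 * 3443
  = 6886 m^3/day


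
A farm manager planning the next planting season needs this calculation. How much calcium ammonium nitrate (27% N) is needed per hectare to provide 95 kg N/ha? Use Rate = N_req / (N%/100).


Rate = N_required / (N_content / 100)
     = 95 / (27 / 100)
     = 95 / 0.27
     = 351.85 kg/ha


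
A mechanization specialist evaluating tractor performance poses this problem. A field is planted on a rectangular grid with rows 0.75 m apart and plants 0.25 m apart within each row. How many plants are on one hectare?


D = 10000 / (row_sp * plant_sp)
  = 10000 / (0.75 * 0.25)
  = 10000 / 0.1875
  = 53333.33 plants/ha


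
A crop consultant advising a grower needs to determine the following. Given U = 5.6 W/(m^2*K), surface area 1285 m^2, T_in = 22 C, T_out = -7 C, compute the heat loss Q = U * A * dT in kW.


dT = 22 - (-7) = 29 K
Q = U * A * dT
  = 5.6 * 1285 * 29
  = 208684 W = 208.68 kW


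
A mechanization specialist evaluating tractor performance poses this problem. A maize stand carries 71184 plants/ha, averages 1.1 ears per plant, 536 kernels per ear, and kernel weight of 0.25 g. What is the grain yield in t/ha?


Y = density * ears * kernels * kw
  = 71184 * 1.1 * 536 * 0.25 g/ha
  = 10492521.60 g/ha
  = 10492.52 kg/ha = 10.49 t/ha


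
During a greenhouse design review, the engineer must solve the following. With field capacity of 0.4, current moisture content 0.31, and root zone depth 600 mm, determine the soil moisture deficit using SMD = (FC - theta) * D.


SMD = (FC - theta) * D
    = (0.4 - 0.31) * 600
    = 0.090 * 600
    = 54 mm


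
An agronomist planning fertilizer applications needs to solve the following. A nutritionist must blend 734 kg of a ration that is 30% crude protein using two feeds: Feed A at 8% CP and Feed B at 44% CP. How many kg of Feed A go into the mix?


parts_A = CP_b - target = 44 - 30 = 14
parts_B = target - CP_a = 30 - 8 = 22
total_parts = 14 + 22 = 36
Feed A = 734 * 14 / 36 = 285.44 kg
Feed B = 734 * 22 / 36 = 448.56 kg

285.44 kg


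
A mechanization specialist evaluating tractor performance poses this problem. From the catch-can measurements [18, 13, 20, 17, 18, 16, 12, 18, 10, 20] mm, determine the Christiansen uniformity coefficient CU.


xbar = 162 / 10 = 16.200
sum|xi - xbar| = 27.600
CU = 100 * (1 - 27.600 / (10 * 16.200))
   = 100 * (1 - 0.1704)
   = 82.96%


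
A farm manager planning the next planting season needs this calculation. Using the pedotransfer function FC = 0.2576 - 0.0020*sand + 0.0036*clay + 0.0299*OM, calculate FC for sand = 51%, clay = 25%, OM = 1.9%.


FC = 0.2576 - 0.0020*51 + 0.0036*25 + 0.0299*1.9
   = 0.2576 - 0.1020 + 0.0900 + 0.0568
   = 0.3024


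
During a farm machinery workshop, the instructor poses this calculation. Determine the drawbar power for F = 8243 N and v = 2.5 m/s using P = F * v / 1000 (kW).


P = F * v / 1000
  = 8243 * 2.5 / 1000
  = 20607.50 / 1000
  = 20.61 kW


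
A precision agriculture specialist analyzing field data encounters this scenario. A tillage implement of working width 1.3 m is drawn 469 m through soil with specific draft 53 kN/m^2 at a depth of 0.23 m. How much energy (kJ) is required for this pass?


E = k * d * w * L
  = 53 * 0.23 * 1.3 * 469
  = 7432.24 kJ


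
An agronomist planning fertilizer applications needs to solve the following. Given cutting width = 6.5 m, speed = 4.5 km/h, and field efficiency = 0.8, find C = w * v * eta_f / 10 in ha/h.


C = w * v * eta_f / 10
  = 6.5 * 4.5 * 0.8 / 10
  = 23.40 / 10
  = 2.34 ha/h


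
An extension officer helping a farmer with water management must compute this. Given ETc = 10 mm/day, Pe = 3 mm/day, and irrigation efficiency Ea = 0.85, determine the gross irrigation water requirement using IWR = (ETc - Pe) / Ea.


IWR = (ETc - Pe) / Ea
    = (10 - 3) / 0.85
    = 7 / 0.85
    = 8.24 mm/day


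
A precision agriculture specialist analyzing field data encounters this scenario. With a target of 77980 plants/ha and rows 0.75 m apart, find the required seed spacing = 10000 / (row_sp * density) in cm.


spacing = 10000 / (row_sp * density)
        = 10000 / (0.75 * 77980)
        = 10000 / 58485
        = 0.17098 m = 17.10 cm


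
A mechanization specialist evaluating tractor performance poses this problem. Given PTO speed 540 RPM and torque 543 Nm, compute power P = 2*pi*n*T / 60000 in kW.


P = 2*pi*n*T / 60000
  = 2*pi * 540 * 543 / 60000
  = 1842355.60 / 60000
  = 30.71 kW


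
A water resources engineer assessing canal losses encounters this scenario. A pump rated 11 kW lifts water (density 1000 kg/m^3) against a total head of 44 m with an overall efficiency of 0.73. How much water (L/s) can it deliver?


Q = (P * 1000 * eta) / (rho * g * H)
  = (11 * 1000 * 0.73) / (1000 * 9.81 * 44)
  = 8030 / 431640
  = 0.01860 m^3/s = 18.60 L/s


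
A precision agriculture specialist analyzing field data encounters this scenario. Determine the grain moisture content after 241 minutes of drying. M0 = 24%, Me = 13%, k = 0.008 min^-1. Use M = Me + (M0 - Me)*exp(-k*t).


M = Me + (M0 - Me) * e^(-k*t)
  = 13 + (24 - 13) * e^(-0.008*241)
  = 13 + 11 * e^(-1.928)
  = 13 + 11 * 0.14544
  = 13 + 1.5998
  = 14.60%


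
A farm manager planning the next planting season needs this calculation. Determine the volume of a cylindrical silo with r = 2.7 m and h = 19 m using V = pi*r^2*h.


V = pi * r^2 * h
  = pi * 2.7^2 * 19
  = pi * 7.29 * 19
  = 435.14 m^3


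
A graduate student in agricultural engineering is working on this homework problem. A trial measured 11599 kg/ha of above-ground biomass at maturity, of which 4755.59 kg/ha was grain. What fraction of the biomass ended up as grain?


HI = grain_yield / biomass
   = 4755.59 / 11599
   = 0.41


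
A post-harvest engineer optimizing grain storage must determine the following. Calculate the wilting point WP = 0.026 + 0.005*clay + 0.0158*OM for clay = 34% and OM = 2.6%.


WP = 0.026 + 0.005*34 + 0.0158*2.6
   = 0.026 + 0.1700 + 0.0411
   = 0.2371


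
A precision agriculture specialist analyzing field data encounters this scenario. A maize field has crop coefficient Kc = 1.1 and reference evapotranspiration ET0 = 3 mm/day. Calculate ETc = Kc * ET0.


ETc = Kc * ET0
    = 1.1 * 3
    = 3.30 mm/day


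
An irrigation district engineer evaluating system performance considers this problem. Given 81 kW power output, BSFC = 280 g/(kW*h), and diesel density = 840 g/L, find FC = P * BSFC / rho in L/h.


FC = P * BSFC / rho_fuel
   = 81 * 280 / 840
   = 22680 / 840
   = 27 L/h


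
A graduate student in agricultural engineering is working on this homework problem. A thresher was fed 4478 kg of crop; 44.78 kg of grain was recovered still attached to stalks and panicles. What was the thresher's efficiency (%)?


eta = (total - unthreshed) / total * 100
    = (4478 - 44.78) / 4478 * 100
    = 4433.22 / 4478 * 100
    = 99%


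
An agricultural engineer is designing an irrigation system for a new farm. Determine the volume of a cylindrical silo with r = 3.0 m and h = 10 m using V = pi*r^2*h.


V = pi * r^2 * h
  = pi * 3.0^2 * 10
  = pi * 9 * 10
  = 282.74 m^3


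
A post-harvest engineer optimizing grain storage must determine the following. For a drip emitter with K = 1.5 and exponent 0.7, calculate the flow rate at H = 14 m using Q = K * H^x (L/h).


Q = K * H^x
  = 1.5 * 14^0.7
  = 1.5 * 6.3429
  = 9.51 L/h


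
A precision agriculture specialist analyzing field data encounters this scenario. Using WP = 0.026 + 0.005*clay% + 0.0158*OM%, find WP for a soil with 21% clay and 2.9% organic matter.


WP = 0.026 + 0.005*21 + 0.0158*2.9
   = 0.026 + 0.1050 + 0.0458
   = 0.1768


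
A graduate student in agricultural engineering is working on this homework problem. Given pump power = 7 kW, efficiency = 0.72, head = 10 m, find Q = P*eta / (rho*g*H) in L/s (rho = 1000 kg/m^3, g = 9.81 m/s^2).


Q = (P * 1000 * eta) / (rho * g * H)
  = (7 * 1000 * 0.72) / (1000 * 9.81 * 10)
  = 5040 / 98100
  = 0.05138 m^3/s = 51.38 L/s


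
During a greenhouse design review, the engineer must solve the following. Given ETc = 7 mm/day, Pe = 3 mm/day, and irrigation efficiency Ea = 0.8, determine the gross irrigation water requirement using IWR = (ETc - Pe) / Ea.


IWR = (ETc - Pe) / Ea
    = (7 - 3) / 0.8
    = 4 / 0.8
    = 5 mm/day


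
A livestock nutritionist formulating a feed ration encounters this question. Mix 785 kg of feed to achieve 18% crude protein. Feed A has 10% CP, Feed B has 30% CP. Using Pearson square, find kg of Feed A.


parts_A = CP_b - target = 30 - 18 = 12
parts_B = target - CP_a = 18 - 10 = 8
total_parts = 12 + 8 = 20
Feed A = 785 * 12 / 20 = 471 kg
Feed B = 785 * 8 / 20 = 314 kg

471 kg


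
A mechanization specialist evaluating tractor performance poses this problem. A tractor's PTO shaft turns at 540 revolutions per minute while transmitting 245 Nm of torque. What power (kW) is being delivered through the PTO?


P = 2*pi*n*T / 60000
  = 2*pi * 540 * 245 / 60000
  = 831265.42 / 60000
  = 13.85 kW


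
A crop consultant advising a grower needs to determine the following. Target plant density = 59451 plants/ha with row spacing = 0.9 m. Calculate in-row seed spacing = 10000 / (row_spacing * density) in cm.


spacing = 10000 / (row_sp * density)
        = 10000 / (0.9 * 59451)
        = 10000 / 53505.90
        = 0.18690 m = 18.69 cm
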